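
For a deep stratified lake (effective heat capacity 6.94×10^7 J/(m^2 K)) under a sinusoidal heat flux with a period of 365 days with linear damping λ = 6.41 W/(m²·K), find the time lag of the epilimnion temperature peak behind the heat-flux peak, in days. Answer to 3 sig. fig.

Areal heat capacity C = 6.94×10^7 J/(m^2 K) (given).
ω = 2π / 3.15×10^7 s = 1.99×10^-7 s⁻¹.
Phase lag φ = arctan(Cω/λ) = arctan(13.8/6.41) = 1.14 rad.
Time lag = φ / ω = 1.14 / 1.99×10^-7 = 5.71×10^6 s = 66.0 days.

66.0 days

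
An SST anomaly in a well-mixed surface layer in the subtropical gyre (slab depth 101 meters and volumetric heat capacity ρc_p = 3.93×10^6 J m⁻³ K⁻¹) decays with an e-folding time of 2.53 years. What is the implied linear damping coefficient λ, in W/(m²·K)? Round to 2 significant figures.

Areal heat capacity C = ρc_p × D = 3.93×10^6 × 101 = 3.97×10^8 J m⁻² K⁻¹.
τ = 2.53 years = 7.98×10^7 s.
λ = C / τ = 3.97×10^8 / 7.98×10^7 = 4.97 W/(m²·K).

5.0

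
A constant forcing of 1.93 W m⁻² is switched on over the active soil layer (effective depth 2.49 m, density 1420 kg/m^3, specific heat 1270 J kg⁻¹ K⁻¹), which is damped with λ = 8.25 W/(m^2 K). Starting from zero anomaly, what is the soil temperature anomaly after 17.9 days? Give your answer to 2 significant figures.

Areal heat capacity C = ρ c_p D = 1420 × 1270 × 2.49 = 4.49×10^6 J/(m²·K).
τ = C / λ = 4.49×10^6 / 8.25 = 5.44×10^5 s.
Equilibrium anomaly ΔT_eq = F / λ = 1.93 / 8.25 = 0.234 K.
t = 17.9 days = 1.55×10^6 s, so t/τ = 2.84.
ΔT(t) = ΔT_eq (1 − e^(−t/τ)) = 0.234 × (1 − e^−2.84) = 0.220 K.

0.22 K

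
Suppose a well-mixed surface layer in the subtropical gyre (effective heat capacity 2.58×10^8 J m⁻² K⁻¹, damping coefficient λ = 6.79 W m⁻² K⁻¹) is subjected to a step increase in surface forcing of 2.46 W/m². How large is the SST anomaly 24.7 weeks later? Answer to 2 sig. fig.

Areal heat capacity C = 2.58×10^8 J m⁻² K⁻¹ (given).
τ = C / λ = 2.58×10^8 / 6.79 = 3.80×10^7 s.
Equilibrium anomaly ΔT_eq = F / λ = 2.46 / 6.79 = 0.362 K.
t = 24.7 weeks = 1.49×10^7 s, so t/τ = 0.393.
ΔT(t) = ΔT_eq (1 − e^(−t/τ)) = 0.362 × (1 − e^−0.393) = 0.118 K.

0.12 K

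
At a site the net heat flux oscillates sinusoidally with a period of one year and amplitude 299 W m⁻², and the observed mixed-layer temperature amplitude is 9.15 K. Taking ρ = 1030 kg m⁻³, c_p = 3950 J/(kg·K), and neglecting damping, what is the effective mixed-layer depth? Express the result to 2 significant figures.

ω = 2π / 3.15×10^7 s = 1.99×10^-7 s⁻¹.
Required C = F₀ / (A ω) = 299 / (9.15 × 1.99×10^-7) = 1.64×10^8 J/(m²·K).
D = C / (ρ c_p) = 1.64×10^8 / (1030 × 3950) = 40.3 m.

40 m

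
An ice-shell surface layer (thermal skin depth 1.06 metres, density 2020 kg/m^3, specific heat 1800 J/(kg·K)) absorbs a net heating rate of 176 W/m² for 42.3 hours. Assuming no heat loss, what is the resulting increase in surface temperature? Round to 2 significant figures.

Areal heat capacity C = ρ c_p D = 2020 × 1800 × 1.06 = 3.85×10^6 J m⁻² K⁻¹.
Net heat input Q = F Δt = 176 × (42.3 hours × 3600 s/hour) = 2.68×10^7 J/m².
ΔT = Q / C = 2.68×10^7 / 3.85×10^6 = 6.95 K.

7.0 K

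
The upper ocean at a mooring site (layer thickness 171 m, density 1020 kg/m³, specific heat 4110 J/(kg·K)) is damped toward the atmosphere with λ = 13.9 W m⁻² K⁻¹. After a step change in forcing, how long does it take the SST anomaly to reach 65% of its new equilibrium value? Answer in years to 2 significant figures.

Areal heat capacity C = ρ c_p D = 1020 × 4110 × 171 = 7.17×10^8 J/(m^2 K).
τ = C / λ = 7.17×10^8 / 13.9 = 5.16×10^7 s.
Fraction reached: 1 − e^(−t/τ) = 0.65 ⇒ t = −τ ln(1 − 0.65) = τ × 1.05.
t = 5.41×10^7 s = 1.72 years.

1.7 years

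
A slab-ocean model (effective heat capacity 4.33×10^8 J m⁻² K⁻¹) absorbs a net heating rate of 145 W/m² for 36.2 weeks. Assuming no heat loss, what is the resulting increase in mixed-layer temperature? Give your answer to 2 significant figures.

7.3 K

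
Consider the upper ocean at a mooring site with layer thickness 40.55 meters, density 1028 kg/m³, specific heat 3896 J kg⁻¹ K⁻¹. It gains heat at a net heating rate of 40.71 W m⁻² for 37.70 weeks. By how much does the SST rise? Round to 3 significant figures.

5.72 K

Areal heat capacity C = ρ c_p D = 1028 × 3896 × 40.55 = 1.62×10^8 J/(m^2 K).
Net heat input Q = F Δt = 40.71 × (37.70 weeks × 6.048×10^5 s/week) = 9.28×10^8 J/m².
ΔT = Q / C = 9.28×10^8 / 1.62×10^8 = 5.72 K.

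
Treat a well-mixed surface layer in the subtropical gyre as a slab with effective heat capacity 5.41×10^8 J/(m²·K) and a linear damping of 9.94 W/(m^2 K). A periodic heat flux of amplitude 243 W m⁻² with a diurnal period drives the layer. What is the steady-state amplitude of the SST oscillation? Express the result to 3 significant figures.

0.00618 K

Areal heat capacity C = 5.41×10^8 J/(m²·K) (given).
Angular frequency ω = 2π / T = 2π / 86400 s = 7.27×10^-5 s⁻¹.
√((Cω)² + λ²) = √((39300)² + 9.94²) = 39300 W/(m²·K).
Amplitude A = F₀ / √((Cω)²+λ²) = 243 / 39300 = 0.00618 K.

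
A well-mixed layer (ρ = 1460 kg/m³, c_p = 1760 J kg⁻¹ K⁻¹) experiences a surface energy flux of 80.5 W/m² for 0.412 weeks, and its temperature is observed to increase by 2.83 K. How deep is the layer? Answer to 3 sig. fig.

2.76 m

Heat input Q = F Δt = 80.5 × 2.49×10^5 s = 2.01×10^7 J/m².
Required areal heat capacity C = Q / ΔT = 7.09×10^6 J/(m²·K).
Depth D = C / (ρ c_p) = 7.09×10^6 / (1460 × 1760) = 2.76 m.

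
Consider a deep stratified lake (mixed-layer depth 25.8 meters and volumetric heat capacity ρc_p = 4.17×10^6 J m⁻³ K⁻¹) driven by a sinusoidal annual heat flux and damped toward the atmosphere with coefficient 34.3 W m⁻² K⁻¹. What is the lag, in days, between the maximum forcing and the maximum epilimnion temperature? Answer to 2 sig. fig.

Areal heat capacity C = ρc_p × D = 4.17×10^6 × 25.8 = 1.08×10^8 J m⁻² K⁻¹.
ω = 2π / 3.15×10^7 s = 1.99×10^-7 s⁻¹.
Phase lag φ = arctan(Cω/λ) = arctan(21.4/34.3) = 0.559 rad.
Time lag = φ / ω = 0.559 / 1.99×10^-7 = 2.80×10^6 s = 32.4 days.

32 days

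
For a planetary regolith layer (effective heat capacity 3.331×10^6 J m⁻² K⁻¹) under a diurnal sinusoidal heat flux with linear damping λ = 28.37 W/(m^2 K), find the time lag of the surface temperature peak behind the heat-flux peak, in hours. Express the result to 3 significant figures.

5.55 hours

Areal heat capacity C = 3.331×10^6 J m⁻² K⁻¹ (given).
ω = 2π / 86400 s = 7.27×10^-5 s⁻¹.
Phase lag φ = arctan(Cω/λ) = arctan(242/28.37) = 1.45 rad.
Time lag = φ / ω = 1.45 / 7.27×10^-5 = 20000 s = 5.55 hours.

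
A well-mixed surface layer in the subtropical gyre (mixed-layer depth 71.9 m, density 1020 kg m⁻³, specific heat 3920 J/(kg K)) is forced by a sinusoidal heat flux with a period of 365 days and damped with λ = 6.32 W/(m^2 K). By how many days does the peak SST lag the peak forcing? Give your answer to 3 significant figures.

84.9 days

Areal heat capacity C = ρ c_p D = 1020 × 3920 × 71.9 = 2.87×10^8 J/(m²·K).
ω = 2π / 3.15×10^7 s = 1.99×10^-7 s⁻¹.
Phase lag φ = arctan(Cω/λ) = arctan(57.3/6.32) = 1.46 rad.
Time lag = φ / ω = 1.46 / 1.99×10^-7 = 7.33×10^6 s = 84.9 days.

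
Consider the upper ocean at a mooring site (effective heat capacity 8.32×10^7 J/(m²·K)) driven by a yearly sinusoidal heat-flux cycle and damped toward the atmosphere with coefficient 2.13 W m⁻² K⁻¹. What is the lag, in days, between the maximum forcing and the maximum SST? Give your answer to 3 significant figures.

Areal heat capacity C = 8.32×10^7 J/(m²·K) (given).
ω = 2π / 3.15×10^7 s = 1.99×10^-7 s⁻¹.
Phase lag φ = arctan(Cω/λ) = arctan(16.6/2.13) = 1.44 rad.
Time lag = φ / ω = 1.44 / 1.99×10^-7 = 7.24×10^6 s = 83.8 days.

83.8 days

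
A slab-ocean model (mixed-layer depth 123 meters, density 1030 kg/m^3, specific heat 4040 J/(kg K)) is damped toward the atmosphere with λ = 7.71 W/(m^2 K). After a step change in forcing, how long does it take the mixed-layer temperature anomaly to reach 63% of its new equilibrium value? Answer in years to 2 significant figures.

2.1 years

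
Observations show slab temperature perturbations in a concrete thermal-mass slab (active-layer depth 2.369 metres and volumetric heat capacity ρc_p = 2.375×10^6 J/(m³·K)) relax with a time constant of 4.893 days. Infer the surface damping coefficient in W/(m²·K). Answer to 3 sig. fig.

Areal heat capacity C = ρc_p × D = 2.375×10^6 × 2.369 = 5.63×10^6 J/(m²·K).
τ = 4.893 days = 4.23×10^5 s.
λ = C / τ = 5.63×10^6 / 4.23×10^5 = 13.3 W/(m²·K).

13.3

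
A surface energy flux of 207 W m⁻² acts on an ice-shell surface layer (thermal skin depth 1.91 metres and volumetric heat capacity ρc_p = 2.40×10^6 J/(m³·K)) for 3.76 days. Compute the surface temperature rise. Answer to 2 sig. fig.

15 K

Areal heat capacity C = ρc_p × D = 2.40×10^6 × 1.91 = 4.58×10^6 J/(m^2 K).
Net heat input Q = F Δt = 207 × (3.76 days × 86400 s/day) = 6.72×10^7 J/m².
ΔT = Q / C = 6.72×10^7 / 4.58×10^6 = 14.7 K.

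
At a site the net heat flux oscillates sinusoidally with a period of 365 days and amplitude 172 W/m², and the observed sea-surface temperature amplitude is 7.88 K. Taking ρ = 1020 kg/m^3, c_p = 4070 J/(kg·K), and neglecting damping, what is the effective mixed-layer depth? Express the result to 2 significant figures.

26 m

ω = 2π / 3.15×10^7 s = 1.99×10^-7 s⁻¹.
Required C = F₀ / (A ω) = 172 / (7.88 × 1.99×10^-7) = 1.10×10^8 J/(m²·K).
D = C / (ρ c_p) = 1.10×10^8 / (1020 × 4070) = 26.4 m.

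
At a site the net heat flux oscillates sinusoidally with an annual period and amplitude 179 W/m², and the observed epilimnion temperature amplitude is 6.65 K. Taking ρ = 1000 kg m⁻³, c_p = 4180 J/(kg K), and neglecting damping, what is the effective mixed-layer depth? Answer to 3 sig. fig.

ω = 2π / 3.15×10^7 s = 1.99×10^-7 s⁻¹.
Required C = F₀ / (A ω) = 179 / (6.65 × 1.99×10^-7) = 1.35×10^8 J/(m²·K).
D = C / (ρ c_p) = 1.35×10^8 / (1000 × 4180) = 32.3 m.

32.3 m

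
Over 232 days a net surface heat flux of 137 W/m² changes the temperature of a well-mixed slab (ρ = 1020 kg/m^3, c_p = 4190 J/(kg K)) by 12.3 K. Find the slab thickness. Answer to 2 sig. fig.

Heat input Q = F Δt = 137 × 2.00×10^7 s = 2.75×10^9 J/m².
Required areal heat capacity C = Q / ΔT = 2.23×10^8 J/(m²·K).
Depth D = C / (ρ c_p) = 2.23×10^8 / (1020 × 4190) = 52.2 m.

52 m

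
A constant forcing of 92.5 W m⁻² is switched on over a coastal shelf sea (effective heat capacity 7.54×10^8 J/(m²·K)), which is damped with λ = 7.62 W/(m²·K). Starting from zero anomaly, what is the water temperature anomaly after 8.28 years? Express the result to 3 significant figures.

Areal heat capacity C = 7.54×10^8 J/(m²·K) (given).
τ = C / λ = 7.54×10^8 / 7.62 = 9.90×10^7 s.
Equilibrium anomaly ΔT_eq = F / λ = 92.5 / 7.62 = 12.1 K.
t = 8.28 years = 2.61×10^8 s, so t/τ = 2.64.
ΔT(t) = ΔT_eq (1 − e^(−t/τ)) = 12.1 × (1 − e^−2.64) = 11.3 K.

11.3 K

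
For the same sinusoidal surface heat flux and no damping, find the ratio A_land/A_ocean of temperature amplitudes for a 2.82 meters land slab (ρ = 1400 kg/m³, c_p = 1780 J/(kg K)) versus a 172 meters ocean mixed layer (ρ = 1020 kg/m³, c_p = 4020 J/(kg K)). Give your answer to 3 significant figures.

C_ocean = 1020 × 4020 × 172 = 7.05×10^8 J/(m²·K).
C_land = 1400 × 1780 × 2.82 = 7.03×10^6 J/(m²·K).
Undamped amplitude ∝ 1/C, so A_land/A_ocean = C_ocean/C_land = 100.

100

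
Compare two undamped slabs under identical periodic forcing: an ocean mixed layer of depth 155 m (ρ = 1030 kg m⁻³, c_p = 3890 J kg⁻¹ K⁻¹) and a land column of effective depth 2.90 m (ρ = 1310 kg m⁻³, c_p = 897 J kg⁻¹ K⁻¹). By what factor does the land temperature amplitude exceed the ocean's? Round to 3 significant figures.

C_ocean = 1030 × 3890 × 155 = 6.21×10^8 J/(m²·K).
C_land = 1310 × 897 × 2.90 = 3.41×10^6 J/(m²·K).
Undamped amplitude ∝ 1/C, so A_land/A_ocean = C_ocean/C_land = 182.

182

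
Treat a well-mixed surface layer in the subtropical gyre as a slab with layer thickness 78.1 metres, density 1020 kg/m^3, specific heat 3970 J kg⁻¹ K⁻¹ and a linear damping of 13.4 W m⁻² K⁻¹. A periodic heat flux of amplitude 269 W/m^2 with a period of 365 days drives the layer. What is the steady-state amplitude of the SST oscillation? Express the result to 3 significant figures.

4.18 K

Areal heat capacity C = ρ c_p D = 1020 × 3970 × 78.1 = 3.16×10^8 J/(m²·K).
Angular frequency ω = 2π / T = 2π / 3.15×10^7 s = 1.99×10^-7 s⁻¹.
√((Cω)² + λ²) = √((63.0)² + 13.4²) = 64.4 W/(m²·K).
Amplitude A = F₀ / √((Cω)²+λ²) = 269 / 64.4 = 4.18 K.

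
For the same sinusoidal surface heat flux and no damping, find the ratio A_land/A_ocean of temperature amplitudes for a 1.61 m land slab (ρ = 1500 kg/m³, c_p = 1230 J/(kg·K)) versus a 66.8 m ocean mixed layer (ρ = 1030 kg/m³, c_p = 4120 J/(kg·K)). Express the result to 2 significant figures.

C_ocean = 1030 × 4120 × 66.8 = 2.83×10^8 J/(m²·K).
C_land = 1500 × 1230 × 1.61 = 2.97×10^6 J/(m²·K).
Undamped amplitude ∝ 1/C, so A_land/A_ocean = C_ocean/C_land = 95.4.

95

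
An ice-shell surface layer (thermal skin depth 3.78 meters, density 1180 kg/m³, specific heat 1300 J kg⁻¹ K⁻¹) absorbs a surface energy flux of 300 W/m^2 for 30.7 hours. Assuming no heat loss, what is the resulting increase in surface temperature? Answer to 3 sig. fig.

Areal heat capacity C = ρ c_p D = 1180 × 1300 × 3.78 = 5.80×10^6 J/(m^2 K).
Net heat input Q = F Δt = 300 × (30.7 hours × 3600 s/hour) = 3.32×10^7 J/m².
ΔT = Q / C = 3.32×10^7 / 5.80×10^6 = 5.72 K.

5.72 K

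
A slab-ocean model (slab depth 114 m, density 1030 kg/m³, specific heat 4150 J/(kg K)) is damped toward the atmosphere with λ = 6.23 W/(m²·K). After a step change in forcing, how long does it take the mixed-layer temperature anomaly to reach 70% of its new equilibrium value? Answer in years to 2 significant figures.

Areal heat capacity C = ρ c_p D = 1030 × 4150 × 114 = 4.87×10^8 J m⁻² K⁻¹.
τ = C / λ = 4.87×10^8 / 6.23 = 7.82×10^7 s.
Fraction reached: 1 − e^(−t/τ) = 0.70 ⇒ t = −τ ln(1 − 0.70) = τ × 1.20.
t = 9.42×10^7 s = 2.98 years.

3.0 years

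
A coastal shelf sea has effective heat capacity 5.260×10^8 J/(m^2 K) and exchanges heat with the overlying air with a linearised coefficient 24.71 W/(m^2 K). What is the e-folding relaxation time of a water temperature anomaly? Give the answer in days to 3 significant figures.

246 days

Areal heat capacity C = 5.260×10^8 J/(m^2 K) (given).
Relaxation time τ = C / λ = 5.26×10^8 / 24.71 = 2.13×10^7 s.
In days: 2.13×10^7 s / (86400 s/day) = 246 days.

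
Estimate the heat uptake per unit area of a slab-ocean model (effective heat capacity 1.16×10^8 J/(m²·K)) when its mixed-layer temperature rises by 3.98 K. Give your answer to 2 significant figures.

4.6×10^8

Areal heat capacity C = 1.16×10^8 J/(m²·K) (given).
ΔQ = C ΔT = 1.16×10^8 × 3.98 = 4.62×10^8 J/m².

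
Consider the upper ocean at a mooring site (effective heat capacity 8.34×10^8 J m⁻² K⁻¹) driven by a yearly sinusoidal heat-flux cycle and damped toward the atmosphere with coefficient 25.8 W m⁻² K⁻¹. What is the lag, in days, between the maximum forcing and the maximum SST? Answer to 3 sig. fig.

Areal heat capacity C = 8.34×10^8 J m⁻² K⁻¹ (given).
ω = 2π / 3.15×10^7 s = 1.99×10^-7 s⁻¹.
Phase lag φ = arctan(Cω/λ) = arctan(166/25.8) = 1.42 rad.
Time lag = φ / ω = 1.42 / 1.99×10^-7 = 7.11×10^6 s = 82.3 days.

82.3 days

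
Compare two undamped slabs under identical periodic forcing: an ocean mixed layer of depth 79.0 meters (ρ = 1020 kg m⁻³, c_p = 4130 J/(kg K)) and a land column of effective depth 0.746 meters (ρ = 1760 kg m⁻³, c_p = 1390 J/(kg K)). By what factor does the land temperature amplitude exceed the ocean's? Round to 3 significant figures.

182

C_ocean = 1020 × 4130 × 79.0 = 3.33×10^8 J/(m²·K).
C_land = 1760 × 1390 × 0.746 = 1.83×10^6 J/(m²·K).
Undamped amplitude ∝ 1/C, so A_land/A_ocean = C_ocean/C_land = 182.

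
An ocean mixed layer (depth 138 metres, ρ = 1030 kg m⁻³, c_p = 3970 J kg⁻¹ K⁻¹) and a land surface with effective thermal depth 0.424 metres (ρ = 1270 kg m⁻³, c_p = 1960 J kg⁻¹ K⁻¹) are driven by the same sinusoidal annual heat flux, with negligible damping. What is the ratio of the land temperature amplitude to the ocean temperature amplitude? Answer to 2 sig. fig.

C_ocean = 1030 × 3970 × 138 = 5.64×10^8 J/(m²·K).
C_land = 1270 × 1960 × 0.424 = 1.06×10^6 J/(m²·K).
Undamped amplitude ∝ 1/C, so A_land/A_ocean = C_ocean/C_land = 535.

530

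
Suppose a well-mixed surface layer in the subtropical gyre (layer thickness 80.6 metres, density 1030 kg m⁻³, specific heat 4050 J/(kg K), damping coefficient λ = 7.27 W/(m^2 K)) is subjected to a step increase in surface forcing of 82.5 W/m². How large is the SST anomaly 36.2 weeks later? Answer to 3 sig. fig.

Areal heat capacity C = ρ c_p D = 1030 × 4050 × 80.6 = 3.36×10^8 J/(m^2 K).
τ = C / λ = 3.36×10^8 / 7.27 = 4.62×10^7 s.
Equilibrium anomaly ΔT_eq = F / λ = 82.5 / 7.27 = 11.3 K.
t = 36.2 weeks = 2.19×10^7 s, so t/τ = 0.473.
ΔT(t) = ΔT_eq (1 − e^(−t/τ)) = 11.3 × (1 − e^−0.473) = 4.28 K.

4.28 K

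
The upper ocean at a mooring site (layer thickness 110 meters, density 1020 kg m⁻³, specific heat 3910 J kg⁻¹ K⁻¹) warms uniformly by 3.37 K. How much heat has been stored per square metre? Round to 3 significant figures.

Areal heat capacity C = ρ c_p D = 1020 × 3910 × 110 = 4.39×10^8 J/(m²·K).
ΔQ = C ΔT = 4.39×10^8 × 3.37 = 1.48×10^9 J/m².

1.48×10^9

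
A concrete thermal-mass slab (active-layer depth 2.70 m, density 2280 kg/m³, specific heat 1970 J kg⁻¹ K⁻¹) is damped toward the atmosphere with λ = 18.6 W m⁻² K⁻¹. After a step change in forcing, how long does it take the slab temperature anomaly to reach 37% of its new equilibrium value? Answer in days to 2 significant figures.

3.5 days

Areal heat capacity C = ρ c_p D = 2280 × 1970 × 2.70 = 1.21×10^7 J/(m^2 K).
τ = C / λ = 1.21×10^7 / 18.6 = 6.52×10^5 s.
Fraction reached: 1 − e^(−t/τ) = 0.37 ⇒ t = −τ ln(1 − 0.37) = τ × 0.462.
t = 3.01×10^5 s = 3.49 days.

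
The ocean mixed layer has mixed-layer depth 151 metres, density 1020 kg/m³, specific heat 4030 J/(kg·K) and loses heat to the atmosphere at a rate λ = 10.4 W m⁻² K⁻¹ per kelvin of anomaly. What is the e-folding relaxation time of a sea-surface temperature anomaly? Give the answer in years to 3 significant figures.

Areal heat capacity C = ρ c_p D = 1020 × 4030 × 151 = 6.21×10^8 J/(m^2 K).
Relaxation time τ = C / λ = 6.21×10^8 / 10.4 = 5.97×10^7 s.
In years: 5.97×10^7 s / (3.156×10^7 s/year) = 1.89 years.

1.89 years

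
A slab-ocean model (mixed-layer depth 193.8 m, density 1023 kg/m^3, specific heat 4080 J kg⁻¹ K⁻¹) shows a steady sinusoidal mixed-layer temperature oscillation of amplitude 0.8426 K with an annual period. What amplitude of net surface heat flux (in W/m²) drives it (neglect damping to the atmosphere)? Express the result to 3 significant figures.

136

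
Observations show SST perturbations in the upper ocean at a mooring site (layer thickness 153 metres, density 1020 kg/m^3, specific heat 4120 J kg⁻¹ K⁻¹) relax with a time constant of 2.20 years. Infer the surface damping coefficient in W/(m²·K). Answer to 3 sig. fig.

Areal heat capacity C = ρ c_p D = 1020 × 4120 × 153 = 6.43×10^8 J m⁻² K⁻¹.
τ = 2.20 years = 6.94×10^7 s.
λ = C / τ = 6.43×10^8 / 6.94×10^7 = 9.26 W/(m²·K).

9.26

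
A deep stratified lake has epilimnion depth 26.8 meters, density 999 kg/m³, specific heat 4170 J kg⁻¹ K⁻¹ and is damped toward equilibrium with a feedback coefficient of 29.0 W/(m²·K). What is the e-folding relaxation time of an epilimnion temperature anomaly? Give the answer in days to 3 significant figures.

44.6 days

Areal heat capacity C = ρ c_p D = 999 × 4170 × 26.8 = 1.12×10^8 J m⁻² K⁻¹.
Relaxation time τ = C / λ = 1.12×10^8 / 29.0 = 3.85×10^6 s.
In days: 3.85×10^6 s / (86400 s/day) = 44.6 days.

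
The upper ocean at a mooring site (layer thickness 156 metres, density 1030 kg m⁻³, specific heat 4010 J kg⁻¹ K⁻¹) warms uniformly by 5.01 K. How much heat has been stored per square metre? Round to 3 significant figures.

3.23×10^9

Areal heat capacity C = ρ c_p D = 1030 × 4010 × 156 = 6.44×10^8 J/(m²·K).
ΔQ = C ΔT = 6.44×10^8 × 5.01 = 3.23×10^9 J/m².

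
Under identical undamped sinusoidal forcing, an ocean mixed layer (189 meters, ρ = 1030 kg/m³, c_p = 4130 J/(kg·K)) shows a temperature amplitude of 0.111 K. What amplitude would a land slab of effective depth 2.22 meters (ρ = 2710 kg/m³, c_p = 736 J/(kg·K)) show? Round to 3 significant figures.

20.2 K

C_ocean = 8.04×10^8 J/(m²·K); C_land = 4.43×10^6 J/(m²·K).
A ∝ 1/C ⇒ A_land = A_ocean × C_ocean/C_land = 0.111 × 182 = 20.2 K.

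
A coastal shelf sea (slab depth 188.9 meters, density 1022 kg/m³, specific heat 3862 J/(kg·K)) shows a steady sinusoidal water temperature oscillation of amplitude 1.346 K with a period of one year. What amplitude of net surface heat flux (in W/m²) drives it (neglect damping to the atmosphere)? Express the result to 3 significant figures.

200

Areal heat capacity C = ρ c_p D = 1022 × 3862 × 188.9 = 7.46×10^8 J/(m²·K).
ω = 2π / 3.15×10^7 s = 1.99×10^-7 s⁻¹.
Cω = 7.46×10^8 × 1.99×10^-7 = 149 W/(m²·K).
F₀ = A × Cω = 1.346 × 149 = 200 W/m².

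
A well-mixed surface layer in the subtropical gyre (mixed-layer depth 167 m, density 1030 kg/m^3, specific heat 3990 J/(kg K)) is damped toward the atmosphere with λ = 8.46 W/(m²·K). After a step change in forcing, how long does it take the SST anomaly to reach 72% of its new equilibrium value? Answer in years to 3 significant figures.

3.27 years

Areal heat capacity C = ρ c_p D = 1030 × 3990 × 167 = 6.86×10^8 J m⁻² K⁻¹.
τ = C / λ = 6.86×10^8 / 8.46 = 8.11×10^7 s.
Fraction reached: 1 − e^(−t/τ) = 0.72 ⇒ t = −τ ln(1 − 0.72) = τ × 1.27.
t = 1.03×10^8 s = 3.27 years.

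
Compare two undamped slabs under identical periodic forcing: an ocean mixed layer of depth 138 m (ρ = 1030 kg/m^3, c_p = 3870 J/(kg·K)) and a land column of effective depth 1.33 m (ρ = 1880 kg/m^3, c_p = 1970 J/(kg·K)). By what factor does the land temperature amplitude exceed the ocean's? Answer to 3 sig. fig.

112

C_ocean = 1030 × 3870 × 138 = 5.50×10^8 J/(m²·K).
C_land = 1880 × 1970 × 1.33 = 4.93×10^6 J/(m²·K).
Undamped amplitude ∝ 1/C, so A_land/A_ocean = C_ocean/C_land = 112.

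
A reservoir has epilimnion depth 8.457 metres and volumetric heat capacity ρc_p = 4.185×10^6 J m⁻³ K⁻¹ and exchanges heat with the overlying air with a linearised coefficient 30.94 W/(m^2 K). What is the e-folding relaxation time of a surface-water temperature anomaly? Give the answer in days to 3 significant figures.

13.2 days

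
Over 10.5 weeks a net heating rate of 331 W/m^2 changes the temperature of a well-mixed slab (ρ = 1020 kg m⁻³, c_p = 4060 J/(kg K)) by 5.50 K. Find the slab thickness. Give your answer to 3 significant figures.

92.3 m

Heat input Q = F Δt = 331 × 6.35×10^6 s = 2.10×10^9 J/m².
Required areal heat capacity C = Q / ΔT = 3.82×10^8 J/(m²·K).
Depth D = C / (ρ c_p) = 3.82×10^8 / (1020 × 4060) = 92.3 m.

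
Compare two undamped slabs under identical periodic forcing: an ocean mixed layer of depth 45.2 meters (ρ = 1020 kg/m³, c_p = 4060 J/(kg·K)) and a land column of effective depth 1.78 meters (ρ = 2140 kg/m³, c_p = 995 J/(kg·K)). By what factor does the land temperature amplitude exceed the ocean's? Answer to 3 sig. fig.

C_ocean = 1020 × 4060 × 45.2 = 1.87×10^8 J/(m²·K).
C_land = 2140 × 995 × 1.78 = 3.79×10^6 J/(m²·K).
Undamped amplitude ∝ 1/C, so A_land/A_ocean = C_ocean/C_land = 49.4.

49.4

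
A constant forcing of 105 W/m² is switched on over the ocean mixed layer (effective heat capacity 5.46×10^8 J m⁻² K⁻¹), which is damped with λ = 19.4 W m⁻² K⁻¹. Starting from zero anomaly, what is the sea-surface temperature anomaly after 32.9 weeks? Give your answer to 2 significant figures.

Areal heat capacity C = 5.46×10^8 J m⁻² K⁻¹ (given).
τ = C / λ = 5.46×10^8 / 19.4 = 2.81×10^7 s.
Equilibrium anomaly ΔT_eq = F / λ = 105 / 19.4 = 5.41 K.
t = 32.9 weeks = 1.99×10^7 s, so t/τ = 0.707.
ΔT(t) = ΔT_eq (1 − e^(−t/τ)) = 5.41 × (1 − e^−0.707) = 2.74 K.

2.7 K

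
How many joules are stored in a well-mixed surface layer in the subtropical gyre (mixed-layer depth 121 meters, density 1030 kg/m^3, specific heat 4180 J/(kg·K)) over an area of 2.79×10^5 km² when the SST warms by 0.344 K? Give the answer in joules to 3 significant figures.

Areal heat capacity C = ρ c_p D = 1030 × 4180 × 121 = 5.21×10^8 J/(m²·K).
Heat per unit area: q = C ΔT = 5.21×10^8 × 0.344 = 1.79×10^8 J/m².
Total heat: Q = q × A = 1.79×10^8 × (2.79×10^5 × 10⁶ m²) = 5.00×10^19 J.

5.00×10^19 J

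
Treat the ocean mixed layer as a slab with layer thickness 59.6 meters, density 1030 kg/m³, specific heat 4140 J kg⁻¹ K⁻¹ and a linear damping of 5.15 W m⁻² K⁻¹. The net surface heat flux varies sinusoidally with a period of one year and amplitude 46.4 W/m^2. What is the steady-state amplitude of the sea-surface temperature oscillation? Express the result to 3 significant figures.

0.912 K

Areal heat capacity C = ρ c_p D = 1030 × 4140 × 59.6 = 2.54×10^8 J/(m^2 K).
Angular frequency ω = 2π / T = 2π / 3.15×10^7 s = 1.99×10^-7 s⁻¹.
√((Cω)² + λ²) = √((50.6)² + 5.15²) = 50.9 W/(m²·K).
Amplitude A = F₀ / √((Cω)²+λ²) = 46.4 / 50.9 = 0.912 K.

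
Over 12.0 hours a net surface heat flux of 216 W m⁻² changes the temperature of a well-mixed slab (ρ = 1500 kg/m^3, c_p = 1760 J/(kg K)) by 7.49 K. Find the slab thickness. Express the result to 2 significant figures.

0.47 m

Heat input Q = F Δt = 216 × 43200 s = 9.33×10^6 J/m².
Required areal heat capacity C = Q / ΔT = 1.25×10^6 J/(m²·K).
Depth D = C / (ρ c_p) = 1.25×10^6 / (1500 × 1760) = 0.472 m.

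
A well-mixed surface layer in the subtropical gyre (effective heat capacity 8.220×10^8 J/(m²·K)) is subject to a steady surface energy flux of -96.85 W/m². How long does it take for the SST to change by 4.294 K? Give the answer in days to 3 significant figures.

422 days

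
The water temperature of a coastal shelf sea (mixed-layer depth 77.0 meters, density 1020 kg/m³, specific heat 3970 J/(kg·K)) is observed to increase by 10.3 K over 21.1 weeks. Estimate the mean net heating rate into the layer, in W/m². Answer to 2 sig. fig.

250

Areal heat capacity C = ρ c_p D = 1020 × 3970 × 77.0 = 3.12×10^8 J/(m²·K).
Required heat per unit area: Q = C ΔT = 3.12×10^8 × 10.3 = 3.21×10^9 J/m².
Flux F = Q / Δt = 3.21×10^9 / 1.28×10^7 s = 252 W/m².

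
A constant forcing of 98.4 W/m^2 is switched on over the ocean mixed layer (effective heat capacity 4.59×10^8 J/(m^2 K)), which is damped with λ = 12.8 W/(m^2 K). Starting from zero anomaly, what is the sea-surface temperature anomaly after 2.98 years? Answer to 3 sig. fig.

7.13 K

Areal heat capacity C = 4.59×10^8 J/(m^2 K) (given).
τ = C / λ = 4.59×10^8 / 12.8 = 3.59×10^7 s.
Equilibrium anomaly ΔT_eq = F / λ = 98.4 / 12.8 = 7.69 K.
t = 2.98 years = 9.40×10^7 s, so t/τ = 2.62.
ΔT(t) = ΔT_eq (1 − e^(−t/τ)) = 7.69 × (1 − e^−2.62) = 7.13 K.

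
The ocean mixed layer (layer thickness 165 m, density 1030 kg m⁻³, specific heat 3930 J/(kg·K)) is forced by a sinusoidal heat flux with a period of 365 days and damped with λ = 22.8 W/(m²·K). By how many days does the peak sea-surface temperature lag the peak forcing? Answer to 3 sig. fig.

Areal heat capacity C = ρ c_p D = 1030 × 3930 × 165 = 6.68×10^8 J/(m²·K).
ω = 2π / 3.15×10^7 s = 1.99×10^-7 s⁻¹.
Phase lag φ = arctan(Cω/λ) = arctan(133/22.8) = 1.40 rad.
Time lag = φ / ω = 1.40 / 1.99×10^-7 = 7.03×10^6 s = 81.4 days.

81.4 days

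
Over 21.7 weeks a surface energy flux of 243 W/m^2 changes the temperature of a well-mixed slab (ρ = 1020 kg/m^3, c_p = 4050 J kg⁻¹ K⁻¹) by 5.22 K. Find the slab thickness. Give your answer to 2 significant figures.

150 m

Heat input Q = F Δt = 243 × 1.31×10^7 s = 3.19×10^9 J/m².
Required areal heat capacity C = Q / ΔT = 6.11×10^8 J/(m²·K).
Depth D = C / (ρ c_p) = 6.11×10^8 / (1020 × 4050) = 148 m.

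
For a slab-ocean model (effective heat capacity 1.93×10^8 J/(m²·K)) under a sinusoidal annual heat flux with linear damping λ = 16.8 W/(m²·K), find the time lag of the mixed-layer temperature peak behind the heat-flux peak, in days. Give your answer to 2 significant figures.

67 days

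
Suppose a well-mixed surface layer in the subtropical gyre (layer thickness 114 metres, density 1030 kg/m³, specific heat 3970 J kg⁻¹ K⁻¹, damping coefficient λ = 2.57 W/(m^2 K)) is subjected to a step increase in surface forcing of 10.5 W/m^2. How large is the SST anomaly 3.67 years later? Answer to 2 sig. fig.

Areal heat capacity C = ρ c_p D = 1030 × 3970 × 114 = 4.66×10^8 J/(m²·K).
τ = C / λ = 4.66×10^8 / 2.57 = 1.81×10^8 s.
Equilibrium anomaly ΔT_eq = F / λ = 10.5 / 2.57 = 4.09 K.
t = 3.67 years = 1.16×10^8 s, so t/τ = 0.639.
ΔT(t) = ΔT_eq (1 − e^(−t/τ)) = 4.09 × (1 − e^−0.639) = 1.93 K.

1.9 K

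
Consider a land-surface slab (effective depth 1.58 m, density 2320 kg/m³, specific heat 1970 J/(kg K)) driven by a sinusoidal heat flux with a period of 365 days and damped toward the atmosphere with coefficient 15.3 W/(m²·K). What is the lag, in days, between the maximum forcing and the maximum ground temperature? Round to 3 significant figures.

Areal heat capacity C = ρ c_p D = 2320 × 1970 × 1.58 = 7.22×10^6 J/(m^2 K).
ω = 2π / 3.15×10^7 s = 1.99×10^-7 s⁻¹.
Phase lag φ = arctan(Cω/λ) = arctan(1.44/15.3) = 0.0938 rad.
Time lag = φ / ω = 0.0938 / 1.99×10^-7 = 4.71×10^5 s = 5.45 days.

5.45 days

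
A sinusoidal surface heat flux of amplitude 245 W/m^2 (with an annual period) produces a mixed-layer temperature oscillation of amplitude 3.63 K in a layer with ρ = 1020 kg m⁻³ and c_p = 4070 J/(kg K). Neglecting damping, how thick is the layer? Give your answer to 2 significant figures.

82 m

ω = 2π / 3.15×10^7 s = 1.99×10^-7 s⁻¹.
Required C = F₀ / (A ω) = 245 / (3.63 × 1.99×10^-7) = 3.39×10^8 J/(m²·K).
D = C / (ρ c_p) = 3.39×10^8 / (1020 × 4070) = 81.6 m.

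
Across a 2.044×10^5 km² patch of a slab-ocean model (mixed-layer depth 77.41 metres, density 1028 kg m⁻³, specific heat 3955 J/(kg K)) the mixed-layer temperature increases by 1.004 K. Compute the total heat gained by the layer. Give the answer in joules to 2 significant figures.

6.5×10^19 J

Areal heat capacity C = ρ c_p D = 1028 × 3955 × 77.41 = 3.15×10^8 J/(m²·K).
Heat per unit area: q = C ΔT = 3.15×10^8 × 1.004 = 3.16×10^8 J/m².
Total heat: Q = q × A = 3.16×10^8 × (2.044×10^5 × 10⁶ m²) = 6.46×10^19 J.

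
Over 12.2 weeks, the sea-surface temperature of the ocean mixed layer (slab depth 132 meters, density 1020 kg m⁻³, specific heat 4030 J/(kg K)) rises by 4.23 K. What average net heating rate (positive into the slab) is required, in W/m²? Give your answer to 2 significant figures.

310

Areal heat capacity C = ρ c_p D = 1020 × 4030 × 132 = 5.43×10^8 J m⁻² K⁻¹.
Required heat per unit area: Q = C ΔT = 5.43×10^8 × 4.23 = 2.30×10^9 J/m².
Flux F = Q / Δt = 2.30×10^9 / 7.38×10^6 s = 311 W/m².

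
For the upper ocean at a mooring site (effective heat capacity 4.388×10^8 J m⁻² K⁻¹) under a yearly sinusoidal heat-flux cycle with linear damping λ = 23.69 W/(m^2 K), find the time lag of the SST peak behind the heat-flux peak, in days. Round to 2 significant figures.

Areal heat capacity C = 4.388×10^8 J m⁻² K⁻¹ (given).
ω = 2π / 3.15×10^7 s = 1.99×10^-7 s⁻¹.
Phase lag φ = arctan(Cω/λ) = arctan(87.4/23.69) = 1.31 rad.
Time lag = φ / ω = 1.31 / 1.99×10^-7 = 6.56×10^6 s = 75.9 days.

76 days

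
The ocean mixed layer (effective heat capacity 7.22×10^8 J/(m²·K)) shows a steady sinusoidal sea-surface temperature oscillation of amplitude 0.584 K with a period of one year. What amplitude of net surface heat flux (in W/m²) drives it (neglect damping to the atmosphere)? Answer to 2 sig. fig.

84

Areal heat capacity C = 7.22×10^8 J/(m²·K) (given).
ω = 2π / 3.15×10^7 s = 1.99×10^-7 s⁻¹.
Cω = 7.22×10^8 × 1.99×10^-7 = 144 W/(m²·K).
F₀ = A × Cω = 0.584 × 144 = 84.0 W/m².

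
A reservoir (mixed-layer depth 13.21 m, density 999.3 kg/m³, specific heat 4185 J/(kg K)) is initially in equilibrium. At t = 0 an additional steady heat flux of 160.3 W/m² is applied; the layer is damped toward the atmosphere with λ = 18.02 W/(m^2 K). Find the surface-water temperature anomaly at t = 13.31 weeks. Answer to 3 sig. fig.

8.25 K

Areal heat capacity C = ρ c_p D = 999.3 × 4185 × 13.21 = 5.52×10^7 J/(m^2 K).
τ = C / λ = 5.52×10^7 / 18.02 = 3.07×10^6 s.
Equilibrium anomaly ΔT_eq = F / λ = 160.3 / 18.02 = 8.90 K.
t = 13.31 weeks = 8.05×10^6 s, so t/τ = 2.63.
ΔT(t) = ΔT_eq (1 − e^(−t/τ)) = 8.90 × (1 − e^−2.63) = 8.25 K.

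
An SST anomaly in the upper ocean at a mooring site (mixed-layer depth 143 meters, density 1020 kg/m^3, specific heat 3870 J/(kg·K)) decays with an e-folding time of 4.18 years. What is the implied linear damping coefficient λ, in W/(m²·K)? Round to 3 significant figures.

4.28

Areal heat capacity C = ρ c_p D = 1020 × 3870 × 143 = 5.64×10^8 J m⁻² K⁻¹.
τ = 4.18 years = 1.32×10^8 s.
λ = C / τ = 5.64×10^8 / 1.32×10^8 = 4.28 W/(m²·K).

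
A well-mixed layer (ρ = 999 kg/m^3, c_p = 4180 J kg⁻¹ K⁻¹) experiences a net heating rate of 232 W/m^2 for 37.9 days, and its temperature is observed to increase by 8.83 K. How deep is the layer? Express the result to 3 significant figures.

20.6 m

Heat input Q = F Δt = 232 × 3.27×10^6 s = 7.60×10^8 J/m².
Required areal heat capacity C = Q / ΔT = 8.60×10^7 J/(m²·K).
Depth D = C / (ρ c_p) = 8.60×10^7 / (999 × 4180) = 20.6 m.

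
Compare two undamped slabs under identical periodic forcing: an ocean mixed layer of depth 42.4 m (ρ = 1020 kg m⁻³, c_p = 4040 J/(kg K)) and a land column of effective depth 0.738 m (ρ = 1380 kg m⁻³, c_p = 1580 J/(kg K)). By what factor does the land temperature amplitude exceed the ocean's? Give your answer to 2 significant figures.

C_ocean = 1020 × 4040 × 42.4 = 1.75×10^8 J/(m²·K).
C_land = 1380 × 1580 × 0.738 = 1.61×10^6 J/(m²·K).
Undamped amplitude ∝ 1/C, so A_land/A_ocean = C_ocean/C_land = 109.

110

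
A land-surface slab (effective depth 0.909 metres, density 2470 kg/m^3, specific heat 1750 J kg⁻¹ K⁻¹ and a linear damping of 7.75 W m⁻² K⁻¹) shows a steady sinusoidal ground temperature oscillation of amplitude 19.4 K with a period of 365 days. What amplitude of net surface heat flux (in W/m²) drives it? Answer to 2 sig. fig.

Areal heat capacity C = ρ c_p D = 2470 × 1750 × 0.909 = 3.93×10^6 J m⁻² K⁻¹.
ω = 2π / 3.15×10^7 s = 1.99×10^-7 s⁻¹.
√((Cω)² + λ²) = √((0.783)² + 7.75²) = 7.79 W/(m²·K).
F₀ = A × √((Cω)²+λ²) = 19.4 × 7.79 = 151 W/m².

150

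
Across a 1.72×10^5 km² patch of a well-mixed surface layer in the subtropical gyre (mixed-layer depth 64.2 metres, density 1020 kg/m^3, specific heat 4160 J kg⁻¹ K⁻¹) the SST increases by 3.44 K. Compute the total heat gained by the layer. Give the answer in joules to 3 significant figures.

1.61×10^20 J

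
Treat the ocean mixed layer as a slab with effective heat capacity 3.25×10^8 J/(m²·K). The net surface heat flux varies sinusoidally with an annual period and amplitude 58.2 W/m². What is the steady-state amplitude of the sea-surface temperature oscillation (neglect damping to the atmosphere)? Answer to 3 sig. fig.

Areal heat capacity C = 3.25×10^8 J/(m²·K) (given).
Angular frequency ω = 2π / T = 2π / 3.15×10^7 s = 1.99×10^-7 s⁻¹.
Cω = 3.25×10^8 × 1.99×10^-7 = 64.8 W/(m²·K).
Amplitude A = F₀ / (Cω) = 58.2 / 64.8 = 0.899 K.

0.899 K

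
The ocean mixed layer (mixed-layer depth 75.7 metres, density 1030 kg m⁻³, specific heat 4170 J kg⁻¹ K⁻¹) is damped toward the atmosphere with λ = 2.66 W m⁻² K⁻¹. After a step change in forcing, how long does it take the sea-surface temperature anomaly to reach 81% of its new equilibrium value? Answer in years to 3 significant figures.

Areal heat capacity C = ρ c_p D = 1030 × 4170 × 75.7 = 3.25×10^8 J m⁻² K⁻¹.
τ = C / λ = 3.25×10^8 / 2.66 = 1.22×10^8 s.
Fraction reached: 1 − e^(−t/τ) = 0.81 ⇒ t = −τ ln(1 − 0.81) = τ × 1.66.
t = 2.03×10^8 s = 6.43 years.

6.43 years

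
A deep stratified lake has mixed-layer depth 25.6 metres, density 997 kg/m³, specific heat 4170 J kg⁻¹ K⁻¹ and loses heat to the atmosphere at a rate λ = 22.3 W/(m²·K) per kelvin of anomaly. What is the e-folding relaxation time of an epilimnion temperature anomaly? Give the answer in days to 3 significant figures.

Areal heat capacity C = ρ c_p D = 997 × 4170 × 25.6 = 1.06×10^8 J/(m^2 K).
Relaxation time τ = C / λ = 1.06×10^8 / 22.3 = 4.77×10^6 s.
In days: 4.77×10^6 s / (86400 s/day) = 55.2 days.

55.2 days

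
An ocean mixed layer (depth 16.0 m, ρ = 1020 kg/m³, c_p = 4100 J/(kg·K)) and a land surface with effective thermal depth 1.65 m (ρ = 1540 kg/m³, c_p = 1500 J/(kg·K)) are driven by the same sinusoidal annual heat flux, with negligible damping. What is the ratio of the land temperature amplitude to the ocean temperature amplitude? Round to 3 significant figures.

C_ocean = 1020 × 4100 × 16.0 = 6.69×10^7 J/(m²·K).
C_land = 1540 × 1500 × 1.65 = 3.81×10^6 J/(m²·K).
Undamped amplitude ∝ 1/C, so A_land/A_ocean = C_ocean/C_land = 17.6.

17.6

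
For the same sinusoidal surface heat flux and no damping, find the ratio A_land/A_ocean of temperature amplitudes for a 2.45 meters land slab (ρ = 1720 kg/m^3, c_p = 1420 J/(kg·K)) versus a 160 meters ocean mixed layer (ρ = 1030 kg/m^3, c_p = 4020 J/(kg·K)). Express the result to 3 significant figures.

C_ocean = 1030 × 4020 × 160 = 6.62×10^8 J/(m²·K).
C_land = 1720 × 1420 × 2.45 = 5.98×10^6 J/(m²·K).
Undamped amplitude ∝ 1/C, so A_land/A_ocean = C_ocean/C_land = 111.

111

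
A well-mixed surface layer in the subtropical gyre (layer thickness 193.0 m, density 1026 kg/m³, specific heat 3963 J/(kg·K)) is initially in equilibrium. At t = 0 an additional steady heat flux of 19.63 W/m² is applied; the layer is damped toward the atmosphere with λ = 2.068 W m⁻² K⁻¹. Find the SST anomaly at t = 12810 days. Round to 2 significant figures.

9.0 K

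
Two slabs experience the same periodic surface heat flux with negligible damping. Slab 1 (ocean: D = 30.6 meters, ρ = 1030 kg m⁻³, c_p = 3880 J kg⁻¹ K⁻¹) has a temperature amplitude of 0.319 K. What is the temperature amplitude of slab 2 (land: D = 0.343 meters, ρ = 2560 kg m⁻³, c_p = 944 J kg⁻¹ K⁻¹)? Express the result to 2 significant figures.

47 K

C_ocean = 1.22×10^8 J/(m²·K); C_land = 8.29×10^5 J/(m²·K).
A ∝ 1/C ⇒ A_land = A_ocean × C_ocean/C_land = 0.319 × 148 = 47.1 K.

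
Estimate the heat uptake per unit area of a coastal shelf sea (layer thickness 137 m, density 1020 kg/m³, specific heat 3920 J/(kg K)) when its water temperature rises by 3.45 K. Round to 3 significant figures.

Areal heat capacity C = ρ c_p D = 1020 × 3920 × 137 = 5.48×10^8 J m⁻² K⁻¹.
ΔQ = C ΔT = 5.48×10^8 × 3.45 = 1.89×10^9 J/m².

1.89×10^9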